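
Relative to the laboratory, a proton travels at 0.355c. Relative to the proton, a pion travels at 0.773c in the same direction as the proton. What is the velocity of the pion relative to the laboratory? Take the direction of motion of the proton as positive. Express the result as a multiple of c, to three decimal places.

With v = 0.355 and u' = 0.773 (in units of c),
u = (u' + v)/(1 + u'v/c²):
u = (0.773 + 0.355) / (1 + 0.773·0.355) = 1.1280/1.2744 = 0.8851
(Galilean addition would give +1.128c, exceeding c.)

0.885c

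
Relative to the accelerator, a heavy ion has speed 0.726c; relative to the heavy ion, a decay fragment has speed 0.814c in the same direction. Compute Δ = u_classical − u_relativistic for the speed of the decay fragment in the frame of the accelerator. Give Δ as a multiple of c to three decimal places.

Δ = 0.572c

Galilean: u_cl = 0.814 + 0.726 = 1.5400.
Relativistic: u_rel = (0.814 + 0.726) / (1 + 0.814·0.726) = 1.5400/1.5910 = 0.9680.
Δ = 1.5400 − 0.9680 = 0.5720.
(The classical prediction exceeds c; the relativistic result does not.)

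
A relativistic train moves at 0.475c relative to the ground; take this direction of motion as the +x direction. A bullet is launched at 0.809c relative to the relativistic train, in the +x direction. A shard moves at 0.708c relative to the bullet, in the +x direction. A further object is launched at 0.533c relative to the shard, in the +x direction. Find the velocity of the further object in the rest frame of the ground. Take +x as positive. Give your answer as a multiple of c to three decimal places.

Apply u = (u' + v)/(1 + u'v/c²) successively, working outward toward the ground.
Start: velocity of the relativistic train relative to the ground = 0.4750c.
Compose with the bullet (u' = 0.809 in the relativistic train frame): u_1 = (0.809 + 0.475) / (1 + 0.809·0.475) = 1.2840/1.3843 = 0.9276.
Compose with the shard (u' = 0.708 in the bullet frame): u_2 = (0.708 + 0.928) / (1 + 0.708·0.928) = 1.6356/1.6567 = 0.9872.
Compose with the further object (u' = 0.533 in the shard frame): u_3 = (0.533 + 0.987) / (1 + 0.533·0.987) = 1.5202/1.5262 = 0.9961.

0.996c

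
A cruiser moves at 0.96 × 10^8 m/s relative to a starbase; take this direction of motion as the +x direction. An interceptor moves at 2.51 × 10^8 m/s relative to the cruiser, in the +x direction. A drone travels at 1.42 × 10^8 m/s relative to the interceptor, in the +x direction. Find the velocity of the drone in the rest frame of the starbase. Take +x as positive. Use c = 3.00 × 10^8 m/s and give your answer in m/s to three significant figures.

Apply u = (u' + v)/(1 + u'v/c²) successively, working outward toward the starbase.
(Dividing each given speed by c = 3.00 × 10^8 m/s to work in units of c.)
Start: velocity of the cruiser relative to the starbase = 0.3200c.
Compose with the interceptor (u' = 0.837 in the cruiser frame): u_1 = (0.837 + 0.320) / (1 + 0.837·0.320) = 1.1567/1.2677 = 0.9124.
Compose with the drone (u' = 0.473 in the interceptor frame): u_2 = (0.473 + 0.912) / (1 + 0.473·0.912) = 1.3857/1.4319 = 0.9678.
So u = 0.9678 × 3.00 × 10^8 m/s.

2.90 × 10^8 m/s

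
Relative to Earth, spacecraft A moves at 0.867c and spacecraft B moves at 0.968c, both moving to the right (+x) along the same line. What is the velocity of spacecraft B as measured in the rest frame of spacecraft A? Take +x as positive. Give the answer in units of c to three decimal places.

+0.628c

β_A = 0.867, β_B = 0.968.
Transform to A's frame with the inverse velocity-addition law: u' = (u − v)/(1 − uv/c²), taking u = β_B and v = β_A.
u' = (0.968 − 0.867) / (1 − (0.867)(0.968)) = 0.1010/0.1607 = 0.6283.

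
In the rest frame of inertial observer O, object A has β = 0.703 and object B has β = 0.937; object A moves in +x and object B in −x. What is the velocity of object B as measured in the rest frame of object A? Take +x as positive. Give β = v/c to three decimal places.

β = -0.989

β_A = 0.703, β_B = -0.937.
Transform to A's frame with the inverse velocity-addition law: u' = (u − v)/(1 − uv/c²), taking u = β_B and v = β_A.
u' = (-0.937 − 0.703) / (1 − (0.703)(-0.937)) = -1.6400/1.6587 = -0.9887.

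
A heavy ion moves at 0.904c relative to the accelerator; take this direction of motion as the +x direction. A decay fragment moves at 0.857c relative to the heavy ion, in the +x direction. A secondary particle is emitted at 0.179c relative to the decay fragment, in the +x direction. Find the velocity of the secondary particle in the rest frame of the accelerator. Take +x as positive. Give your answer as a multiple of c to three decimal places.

Apply u = (u' + v)/(1 + u'v/c²) successively, working outward toward the accelerator.
Start: velocity of the heavy ion relative to the accelerator = 0.9040c.
Compose with the decay fragment (u' = 0.857 in the heavy ion frame): u_1 = (0.857 + 0.904) / (1 + 0.857·0.904) = 1.7610/1.7747 = 0.9923.
Compose with the secondary particle (u' = 0.179 in the decay fragment frame): u_2 = (0.179 + 0.992) / (1 + 0.179·0.992) = 1.1713/1.1776 = 0.9946.

0.995c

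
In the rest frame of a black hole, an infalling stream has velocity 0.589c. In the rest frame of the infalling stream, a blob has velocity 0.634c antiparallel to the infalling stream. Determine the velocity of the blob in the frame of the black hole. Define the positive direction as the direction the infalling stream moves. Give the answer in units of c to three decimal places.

With v = 0.589 and u' = -0.634 (in units of c),
u = (u' + v)/(1 + u'v/c²):
u = (-0.634 + 0.589) / (1 + (-0.634)·0.589) = -0.0450/0.6266 = -0.0718

-0.072c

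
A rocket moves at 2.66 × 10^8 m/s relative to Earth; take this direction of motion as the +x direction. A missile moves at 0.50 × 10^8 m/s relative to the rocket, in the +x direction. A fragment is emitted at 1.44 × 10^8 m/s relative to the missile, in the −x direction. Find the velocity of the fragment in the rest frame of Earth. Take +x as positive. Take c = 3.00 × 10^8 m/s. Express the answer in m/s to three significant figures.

+2.35 × 10^8 m/s

Apply u = (u' + v)/(1 + u'v/c²) successively, working outward toward Earth.
(Dividing each given speed by c = 3.00 × 10^8 m/s to work in units of c.)
Start: velocity of the rocket relative to Earth = 0.8867c.
Compose with the missile (u' = 0.167 in the rocket frame): u_1 = (0.167 + 0.887) / (1 + 0.167·0.887) = 1.0533/1.1478 = 0.9177.
Compose with the fragment (u' = -0.480 in the missile frame): u_2 = (-0.480 + 0.918) / (1 + (-0.480)·0.918) = 0.4377/0.5595 = 0.7823.
So u = 0.7823 × 3.00 × 10^8 m/s.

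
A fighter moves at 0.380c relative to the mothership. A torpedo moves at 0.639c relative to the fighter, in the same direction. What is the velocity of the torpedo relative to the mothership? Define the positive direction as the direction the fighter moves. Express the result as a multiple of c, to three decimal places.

With v = 0.380 and u' = 0.639 (in units of c),
u = (u' + v)/(1 + u'v/c²):
u = (0.639 + 0.380) / (1 + 0.639·0.380) = 1.0190/1.2428 = 0.8199

0.820c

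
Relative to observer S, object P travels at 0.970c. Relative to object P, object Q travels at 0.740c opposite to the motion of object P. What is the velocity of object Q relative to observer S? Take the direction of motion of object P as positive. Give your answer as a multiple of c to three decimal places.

+0.815c

With v = 0.970 and u' = -0.740 (in units of c),
u = (u' + v)/(1 + u'v/c²):
u = (-0.740 + 0.970) / (1 + (-0.740)·0.970) = 0.2300/0.2822 = 0.8150
(Galilean addition would give +0.230c.)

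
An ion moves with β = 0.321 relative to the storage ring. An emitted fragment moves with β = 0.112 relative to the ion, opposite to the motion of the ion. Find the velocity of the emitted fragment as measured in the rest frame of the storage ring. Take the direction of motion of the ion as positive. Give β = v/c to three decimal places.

β = +0.217

With v = 0.321 and u' = -0.112 (in units of c),
u = (u' + v)/(1 + u'v/c²):
u = (-0.112 + 0.321) / (1 + (-0.112)·0.321) = 0.2090/0.9640 = 0.2168
(Galilean addition would give +0.209c.)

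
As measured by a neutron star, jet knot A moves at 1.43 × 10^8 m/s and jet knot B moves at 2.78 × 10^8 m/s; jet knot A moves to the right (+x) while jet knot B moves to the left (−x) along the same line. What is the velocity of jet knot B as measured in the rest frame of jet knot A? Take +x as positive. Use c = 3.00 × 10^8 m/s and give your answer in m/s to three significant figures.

-2.92 × 10^8 m/s

β_A = 0.477, β_B = -0.927 (dividing each by c = 3.00 × 10^8 m/s).
Transform to A's frame with the inverse velocity-addition law: u' = (u − v)/(1 − uv/c²), taking u = β_B and v = β_A.
u' = (-0.927 − 0.477) / (1 − (0.477)(-0.927)) = -1.4033/1.4417 = -0.9734.
u' = -0.9734 × 3.00 × 10^8 m/s.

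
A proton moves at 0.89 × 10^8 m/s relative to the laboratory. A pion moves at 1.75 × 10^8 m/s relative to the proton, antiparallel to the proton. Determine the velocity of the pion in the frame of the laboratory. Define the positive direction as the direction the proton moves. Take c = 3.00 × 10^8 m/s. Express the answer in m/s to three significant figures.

In units of c (dividing by 3.00 × 10^8 m/s): v = 0.297, u' = -0.583.
u = (u' + v)/(1 + u'v/c²):
u = (-0.583 + 0.297) / (1 + (-0.583)·0.297) = -0.2867/0.8269 = -0.3467
Converting back: u = -0.3467 × 3.00 × 10^8 m/s.

-1.04 × 10^8 m/s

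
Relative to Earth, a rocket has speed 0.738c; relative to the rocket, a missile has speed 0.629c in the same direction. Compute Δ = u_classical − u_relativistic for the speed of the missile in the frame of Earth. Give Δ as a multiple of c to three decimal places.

Δ = 0.433c

Galilean: u_cl = 0.629 + 0.738 = 1.3670.
Relativistic: u_rel = (0.629 + 0.738) / (1 + 0.629·0.738) = 1.3670/1.4642 = 0.9336.
Δ = 1.3670 − 0.9336 = 0.4334.
(The classical prediction exceeds c; the relativistic result does not.)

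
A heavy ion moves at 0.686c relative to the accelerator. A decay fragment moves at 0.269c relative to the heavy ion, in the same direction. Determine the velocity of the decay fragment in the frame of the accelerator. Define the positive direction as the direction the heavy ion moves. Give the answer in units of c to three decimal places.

0.806c

With v = 0.686 and u' = 0.269 (in units of c),
u = (u' + v)/(1 + u'v/c²):
u = (0.269 + 0.686) / (1 + 0.269·0.686) = 0.9550/1.1845 = 0.8062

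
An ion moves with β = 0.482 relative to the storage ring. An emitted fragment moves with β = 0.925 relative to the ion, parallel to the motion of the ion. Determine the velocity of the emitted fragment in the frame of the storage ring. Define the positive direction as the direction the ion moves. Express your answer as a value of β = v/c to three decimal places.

β = 0.973

With v = 0.482 and u' = 0.925 (in units of c),
u = (u' + v)/(1 + u'v/c²):
u = (0.925 + 0.482) / (1 + 0.925·0.482) = 1.4070/1.4459 = 0.9731
(Galilean addition would give +1.407c, exceeding c.)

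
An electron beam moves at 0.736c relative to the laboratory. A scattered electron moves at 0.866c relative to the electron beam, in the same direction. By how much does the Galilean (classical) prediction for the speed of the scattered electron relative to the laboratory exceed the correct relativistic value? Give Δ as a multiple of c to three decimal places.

Δ = 0.624c

Galilean: u_cl = 0.866 + 0.736 = 1.6020.
Relativistic: u_rel = (0.866 + 0.736) / (1 + 0.866·0.736) = 1.6020/1.6374 = 0.9784.
Δ = 1.6020 − 0.9784 = 0.6236.
(The classical prediction exceeds c; the relativistic result does not.)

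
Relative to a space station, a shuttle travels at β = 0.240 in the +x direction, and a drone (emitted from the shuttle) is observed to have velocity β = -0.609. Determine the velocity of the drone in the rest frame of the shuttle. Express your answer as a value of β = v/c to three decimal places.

Invert the composition law: u' = (u − v)/(1 − uv/c²).
u' = (-0.609 − 0.240) / (1 − (-0.609)(0.240)) = -0.8490/1.1462 = -0.7407.

β = -0.741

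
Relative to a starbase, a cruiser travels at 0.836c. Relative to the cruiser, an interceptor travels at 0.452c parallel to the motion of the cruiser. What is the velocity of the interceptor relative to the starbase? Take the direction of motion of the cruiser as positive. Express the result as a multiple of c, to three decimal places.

With v = 0.836 and u' = 0.452 (in units of c),
u = (u' + v)/(1 + u'v/c²):
u = (0.452 + 0.836) / (1 + 0.452·0.836) = 1.2880/1.3779 = 0.9348
(Galilean addition would give +1.288c, exceeding c.)

0.935c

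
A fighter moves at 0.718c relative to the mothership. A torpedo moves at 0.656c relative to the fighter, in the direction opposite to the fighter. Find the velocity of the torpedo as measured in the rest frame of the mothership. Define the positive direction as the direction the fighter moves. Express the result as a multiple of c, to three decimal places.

+0.117c

With v = 0.718 and u' = -0.656 (in units of c),
u = (u' + v)/(1 + u'v/c²):
u = (-0.656 + 0.718) / (1 + (-0.656)·0.718) = 0.0620/0.5290 = 0.1172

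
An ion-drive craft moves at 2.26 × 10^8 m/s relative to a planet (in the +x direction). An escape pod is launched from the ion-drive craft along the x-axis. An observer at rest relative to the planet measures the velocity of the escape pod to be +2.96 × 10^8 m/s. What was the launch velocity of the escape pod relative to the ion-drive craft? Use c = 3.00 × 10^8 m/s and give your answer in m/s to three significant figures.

+2.73 × 10^8 m/s

v = 0.753c, u = 0.987c.
Invert the composition law: u' = (u − v)/(1 − uv/c²).
u' = (0.987 − 0.753) / (1 − (0.987)(0.753)) = 0.2333/0.2567 = 0.9089.
u' = 0.9089 × 3.00 × 10^8 m/s.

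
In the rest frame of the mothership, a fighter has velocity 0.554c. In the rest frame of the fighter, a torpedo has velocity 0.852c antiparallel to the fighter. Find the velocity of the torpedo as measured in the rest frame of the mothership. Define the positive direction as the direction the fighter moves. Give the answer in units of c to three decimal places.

With v = 0.554 and u' = -0.852 (in units of c),
u = (u' + v)/(1 + u'v/c²):
u = (-0.852 + 0.554) / (1 + (-0.852)·0.554) = -0.2980/0.5280 = -0.5644

-0.564c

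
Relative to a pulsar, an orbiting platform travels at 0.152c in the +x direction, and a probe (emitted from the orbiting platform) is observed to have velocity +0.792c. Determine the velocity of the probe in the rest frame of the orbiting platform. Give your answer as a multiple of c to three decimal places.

Invert the composition law: u' = (u − v)/(1 − uv/c²).
u' = (0.792 − 0.152) / (1 − (0.792)(0.152)) = 0.6400/0.8796 = 0.7276.

+0.728c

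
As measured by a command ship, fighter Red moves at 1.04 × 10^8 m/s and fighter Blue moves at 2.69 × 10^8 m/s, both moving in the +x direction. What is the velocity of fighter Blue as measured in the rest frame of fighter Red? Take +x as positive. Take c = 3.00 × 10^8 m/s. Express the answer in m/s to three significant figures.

β_A = 0.347, β_B = 0.897 (dividing each by c = 3.00 × 10^8 m/s).
Transform to A's frame with the inverse velocity-addition law: u' = (u − v)/(1 − uv/c²), taking u = β_B and v = β_A.
u' = (0.897 − 0.347) / (1 − (0.347)(0.897)) = 0.5500/0.6892 = 0.7981.
u' = 0.7981 × 3.00 × 10^8 m/s.

+2.39 × 10^8 m/s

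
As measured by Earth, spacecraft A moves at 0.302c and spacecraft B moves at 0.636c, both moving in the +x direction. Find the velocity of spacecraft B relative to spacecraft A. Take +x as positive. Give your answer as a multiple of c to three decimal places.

+0.413c

β_A = 0.302, β_B = 0.636.
Transform to A's frame with the inverse velocity-addition law: u' = (u − v)/(1 − uv/c²), taking u = β_B and v = β_A.
u' = (0.636 − 0.302) / (1 − (0.302)(0.636)) = 0.3340/0.8079 = 0.4134.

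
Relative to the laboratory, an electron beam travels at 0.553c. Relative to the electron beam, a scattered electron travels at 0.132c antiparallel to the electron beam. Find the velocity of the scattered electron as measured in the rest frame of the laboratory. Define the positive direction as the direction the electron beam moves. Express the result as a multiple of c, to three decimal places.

+0.454c

With v = 0.553 and u' = -0.132 (in units of c),
u = (u' + v)/(1 + u'v/c²):
u = (-0.132 + 0.553) / (1 + (-0.132)·0.553) = 0.4210/0.9270 = 0.4542
(Galilean addition would give +0.421c.)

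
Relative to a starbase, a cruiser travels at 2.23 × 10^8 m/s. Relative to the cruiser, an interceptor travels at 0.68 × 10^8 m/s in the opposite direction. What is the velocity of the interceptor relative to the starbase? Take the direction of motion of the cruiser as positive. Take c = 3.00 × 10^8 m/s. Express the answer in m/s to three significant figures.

+1.86 × 10^8 m/s

In units of c (dividing by 3.00 × 10^8 m/s): v = 0.743, u' = -0.227.
u = (u' + v)/(1 + u'v/c²):
u = (-0.227 + 0.743) / (1 + (-0.227)·0.743) = 0.5167/0.8315 = 0.6214
(Galilean addition would give +0.517c.)
Converting back: u = 0.6214 × 3.00 × 10^8 m/s.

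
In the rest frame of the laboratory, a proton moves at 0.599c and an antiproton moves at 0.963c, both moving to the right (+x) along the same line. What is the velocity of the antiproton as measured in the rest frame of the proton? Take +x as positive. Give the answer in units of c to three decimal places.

+0.860c

β_A = 0.599, β_B = 0.963.
Transform to A's frame with the inverse velocity-addition law: u' = (u − v)/(1 − uv/c²), taking u = β_B and v = β_A.
u' = (0.963 − 0.599) / (1 − (0.599)(0.963)) = 0.3640/0.4232 = 0.8602.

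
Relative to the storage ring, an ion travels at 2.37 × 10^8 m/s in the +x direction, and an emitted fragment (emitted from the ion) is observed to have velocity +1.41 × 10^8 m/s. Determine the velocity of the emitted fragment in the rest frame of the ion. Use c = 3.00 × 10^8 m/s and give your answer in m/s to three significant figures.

-1.53 × 10^8 m/s

v = 0.790c, u = 0.470c.
Invert the composition law: u' = (u − v)/(1 − uv/c²).
u' = (0.470 − 0.790) / (1 − (0.470)(0.790)) = -0.3200/0.6287 = -0.5090.
u' = -0.5090 × 3.00 × 10^8 m/s.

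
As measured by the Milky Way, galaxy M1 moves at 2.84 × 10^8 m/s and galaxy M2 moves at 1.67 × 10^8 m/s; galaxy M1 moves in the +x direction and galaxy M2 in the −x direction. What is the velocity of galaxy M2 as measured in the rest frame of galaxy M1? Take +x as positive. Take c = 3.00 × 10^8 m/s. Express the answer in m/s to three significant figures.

β_A = 0.947, β_B = -0.557 (dividing each by c = 3.00 × 10^8 m/s).
Transform to A's frame with the inverse velocity-addition law: u' = (u − v)/(1 − uv/c²), taking u = β_B and v = β_A.
u' = (-0.557 − 0.947) / (1 − (0.947)(-0.557)) = -1.5033/1.5270 = -0.9845.
u' = -0.9845 × 3.00 × 10^8 m/s.

-2.95 × 10^8 m/s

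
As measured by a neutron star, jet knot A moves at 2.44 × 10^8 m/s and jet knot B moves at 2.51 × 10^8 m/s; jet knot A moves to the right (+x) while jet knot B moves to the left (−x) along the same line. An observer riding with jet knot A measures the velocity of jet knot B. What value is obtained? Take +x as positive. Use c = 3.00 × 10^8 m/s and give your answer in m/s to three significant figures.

β_A = 0.813, β_B = -0.837 (dividing each by c = 3.00 × 10^8 m/s).
Transform to A's frame with the inverse velocity-addition law: u' = (u − v)/(1 − uv/c²), taking u = β_B and v = β_A.
u' = (-0.837 − 0.813) / (1 − (0.813)(-0.837)) = -1.6500/1.6805 = -0.9819.
u' = -0.9819 × 3.00 × 10^8 m/s.

-2.95 × 10^8 m/s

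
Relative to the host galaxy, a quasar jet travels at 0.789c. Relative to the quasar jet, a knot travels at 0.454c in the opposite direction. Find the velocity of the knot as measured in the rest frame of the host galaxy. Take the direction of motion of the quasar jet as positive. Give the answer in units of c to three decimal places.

+0.522c

With v = 0.789 and u' = -0.454 (in units of c),
u = (u' + v)/(1 + u'v/c²):
u = (-0.454 + 0.789) / (1 + (-0.454)·0.789) = 0.3350/0.6418 = 0.5220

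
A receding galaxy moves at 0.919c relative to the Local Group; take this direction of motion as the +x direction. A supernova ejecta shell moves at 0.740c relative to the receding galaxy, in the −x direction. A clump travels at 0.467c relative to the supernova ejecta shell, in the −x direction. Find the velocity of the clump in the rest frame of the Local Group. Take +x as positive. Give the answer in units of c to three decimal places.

+0.125c

Apply u = (u' + v)/(1 + u'v/c²) successively, working outward toward the Local Group.
Start: velocity of the receding galaxy relative to the Local Group = 0.9190c.
Compose with the supernova ejecta shell (u' = -0.740 in the receding galaxy frame): u_1 = (-0.740 + 0.919) / (1 + (-0.740)·0.919) = 0.1790/0.3199 = 0.5595.
Compose with the clump (u' = -0.467 in the supernova ejecta shell frame): u_2 = (-0.467 + 0.559) / (1 + (-0.467)·0.559) = 0.0925/0.7387 = 0.1252.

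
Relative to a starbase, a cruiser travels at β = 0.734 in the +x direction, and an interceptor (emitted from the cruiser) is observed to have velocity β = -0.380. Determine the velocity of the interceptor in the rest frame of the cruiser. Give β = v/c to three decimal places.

Invert the composition law: u' = (u − v)/(1 − uv/c²).
u' = (-0.380 − 0.734) / (1 − (-0.380)(0.734)) = -1.1140/1.2789 = -0.8710.

β = -0.871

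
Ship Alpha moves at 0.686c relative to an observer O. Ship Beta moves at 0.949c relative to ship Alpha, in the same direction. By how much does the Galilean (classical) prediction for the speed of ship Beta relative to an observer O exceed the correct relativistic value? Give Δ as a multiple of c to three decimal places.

Galilean: u_cl = 0.949 + 0.686 = 1.6350.
Relativistic: u_rel = (0.949 + 0.686) / (1 + 0.949·0.686) = 1.6350/1.6510 = 0.9903.
Δ = 1.6350 − 0.9903 = 0.6447.
(The classical prediction exceeds c; the relativistic result does not.)

Δ = 0.645c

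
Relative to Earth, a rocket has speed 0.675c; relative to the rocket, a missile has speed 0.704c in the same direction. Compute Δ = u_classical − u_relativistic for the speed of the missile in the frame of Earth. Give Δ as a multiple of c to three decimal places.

Galilean: u_cl = 0.704 + 0.675 = 1.3790.
Relativistic: u_rel = (0.704 + 0.675) / (1 + 0.704·0.675) = 1.3790/1.4752 = 0.9348.
Δ = 1.3790 − 0.9348 = 0.4442.
(The classical prediction exceeds c; the relativistic result does not.)

Δ = 0.444c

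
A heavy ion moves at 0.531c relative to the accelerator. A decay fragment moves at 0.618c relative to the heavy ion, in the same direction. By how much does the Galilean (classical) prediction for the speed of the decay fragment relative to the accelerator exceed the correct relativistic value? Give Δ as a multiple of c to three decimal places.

Δ = 0.284c

Galilean: u_cl = 0.618 + 0.531 = 1.1490.
Relativistic: u_rel = (0.618 + 0.531) / (1 + 0.618·0.531) = 1.1490/1.3282 = 0.8651.
Δ = 1.1490 − 0.8651 = 0.2839.
(The classical prediction exceeds c; the relativistic result does not.)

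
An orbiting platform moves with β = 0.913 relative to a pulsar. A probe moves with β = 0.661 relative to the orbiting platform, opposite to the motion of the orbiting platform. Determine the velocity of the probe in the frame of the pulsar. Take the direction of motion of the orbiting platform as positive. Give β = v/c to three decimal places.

β = +0.636

With v = 0.913 and u' = -0.661 (in units of c),
u = (u' + v)/(1 + u'v/c²):
u = (-0.661 + 0.913) / (1 + (-0.661)·0.913) = 0.2520/0.3965 = 0.6355
(Galilean addition would give +0.252c.)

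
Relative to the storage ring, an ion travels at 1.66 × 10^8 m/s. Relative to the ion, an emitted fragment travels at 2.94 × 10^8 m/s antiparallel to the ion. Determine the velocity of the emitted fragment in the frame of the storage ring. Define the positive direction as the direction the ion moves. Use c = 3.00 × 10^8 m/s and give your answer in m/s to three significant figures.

In units of c (dividing by 3.00 × 10^8 m/s): v = 0.553, u' = -0.980.
u = (u' + v)/(1 + u'v/c²):
u = (-0.980 + 0.553) / (1 + (-0.980)·0.553) = -0.4267/0.4577 = -0.9321
Converting back: u = -0.9321 × 3.00 × 10^8 m/s.

-2.80 × 10^8 m/s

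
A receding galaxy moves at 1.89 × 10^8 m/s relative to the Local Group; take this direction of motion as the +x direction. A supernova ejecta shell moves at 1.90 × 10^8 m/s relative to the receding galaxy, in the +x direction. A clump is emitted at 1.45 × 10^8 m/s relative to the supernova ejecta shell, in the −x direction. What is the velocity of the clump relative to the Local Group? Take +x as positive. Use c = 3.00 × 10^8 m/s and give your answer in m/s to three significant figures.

Apply u = (u' + v)/(1 + u'v/c²) successively, working outward toward the Local Group.
(Dividing each given speed by c = 3.00 × 10^8 m/s to work in units of c.)
Start: velocity of the receding galaxy relative to the Local Group = 0.6300c.
Compose with the supernova ejecta shell (u' = 0.633 in the receding galaxy frame): u_1 = (0.633 + 0.630) / (1 + 0.633·0.630) = 1.2633/1.3990 = 0.9030.
Compose with the clump (u' = -0.483 in the supernova ejecta shell frame): u_2 = (-0.483 + 0.903) / (1 + (-0.483)·0.903) = 0.4197/0.5635 = 0.7447.
So u = 0.7447 × 3.00 × 10^8 m/s.

+2.23 × 10^8 m/s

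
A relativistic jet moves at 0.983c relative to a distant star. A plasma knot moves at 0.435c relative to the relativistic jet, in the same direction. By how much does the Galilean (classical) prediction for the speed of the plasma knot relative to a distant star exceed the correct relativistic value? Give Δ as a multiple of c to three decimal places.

Δ = 0.425c

Galilean: u_cl = 0.435 + 0.983 = 1.4180.
Relativistic: u_rel = (0.435 + 0.983) / (1 + 0.435·0.983) = 1.4180/1.4276 = 0.9933.
Δ = 1.4180 − 0.9933 = 0.4247.
(The classical prediction exceeds c; the relativistic result does not.)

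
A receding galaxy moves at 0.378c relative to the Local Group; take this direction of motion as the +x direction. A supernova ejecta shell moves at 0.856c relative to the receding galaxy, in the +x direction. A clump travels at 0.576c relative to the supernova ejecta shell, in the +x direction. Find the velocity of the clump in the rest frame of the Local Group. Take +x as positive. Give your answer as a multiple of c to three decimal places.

Apply u = (u' + v)/(1 + u'v/c²) successively, working outward toward the Local Group.
Start: velocity of the receding galaxy relative to the Local Group = 0.3780c.
Compose with the supernova ejecta shell (u' = 0.856 in the receding galaxy frame): u_1 = (0.856 + 0.378) / (1 + 0.856·0.378) = 1.2340/1.3236 = 0.9323.
Compose with the clump (u' = 0.576 in the supernova ejecta shell frame): u_2 = (0.576 + 0.932) / (1 + 0.576·0.932) = 1.5083/1.5370 = 0.9813.

0.981c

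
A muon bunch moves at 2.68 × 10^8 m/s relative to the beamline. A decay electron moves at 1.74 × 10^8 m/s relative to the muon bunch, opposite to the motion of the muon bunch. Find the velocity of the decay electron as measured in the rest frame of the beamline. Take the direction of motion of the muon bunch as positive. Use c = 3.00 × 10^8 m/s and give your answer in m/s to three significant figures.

+1.95 × 10^8 m/s

In units of c (dividing by 3.00 × 10^8 m/s): v = 0.893, u' = -0.580.
u = (u' + v)/(1 + u'v/c²):
u = (-0.580 + 0.893) / (1 + (-0.580)·0.893) = 0.3133/0.4819 = 0.6502
Converting back: u = 0.6502 × 3.00 × 10^8 m/s.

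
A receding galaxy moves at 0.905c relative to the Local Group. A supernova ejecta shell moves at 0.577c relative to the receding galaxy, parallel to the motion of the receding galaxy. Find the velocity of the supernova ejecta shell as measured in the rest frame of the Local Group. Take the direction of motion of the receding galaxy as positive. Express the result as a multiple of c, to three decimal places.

With v = 0.905 and u' = 0.577 (in units of c),
u = (u' + v)/(1 + u'v/c²):
u = (0.577 + 0.905) / (1 + 0.577·0.905) = 1.4820/1.5222 = 0.9736
(Galilean addition would give +1.482c, exceeding c.)

0.974c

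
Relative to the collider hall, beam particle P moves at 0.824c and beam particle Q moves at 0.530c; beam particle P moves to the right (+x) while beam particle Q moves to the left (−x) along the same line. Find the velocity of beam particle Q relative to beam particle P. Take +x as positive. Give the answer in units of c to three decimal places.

-0.942c

β_A = 0.824, β_B = -0.530.
Transform to A's frame with the inverse velocity-addition law: u' = (u − v)/(1 − uv/c²), taking u = β_B and v = β_A.
u' = (-0.530 − 0.824) / (1 − (0.824)(-0.530)) = -1.3540/1.4367 = -0.9424.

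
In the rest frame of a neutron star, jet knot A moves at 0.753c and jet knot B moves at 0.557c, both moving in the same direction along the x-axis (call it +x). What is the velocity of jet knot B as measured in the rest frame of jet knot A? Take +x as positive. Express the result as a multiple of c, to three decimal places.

-0.338c

β_A = 0.753, β_B = 0.557.
Transform to A's frame with the inverse velocity-addition law: u' = (u − v)/(1 − uv/c²), taking u = β_B and v = β_A.
u' = (0.557 − 0.753) / (1 − (0.753)(0.557)) = -0.1960/0.5806 = -0.3376.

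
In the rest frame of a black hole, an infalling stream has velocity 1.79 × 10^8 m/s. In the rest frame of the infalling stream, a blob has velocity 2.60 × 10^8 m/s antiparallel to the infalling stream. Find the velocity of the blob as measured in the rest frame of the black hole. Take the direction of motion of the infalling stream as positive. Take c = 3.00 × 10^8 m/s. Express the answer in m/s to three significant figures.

In units of c (dividing by 3.00 × 10^8 m/s): v = 0.597, u' = -0.867.
u = (u' + v)/(1 + u'v/c²):
u = (-0.867 + 0.597) / (1 + (-0.867)·0.597) = -0.2700/0.4829 = -0.5591
Converting back: u = -0.5591 × 3.00 × 10^8 m/s.

-1.68 × 10^8 m/s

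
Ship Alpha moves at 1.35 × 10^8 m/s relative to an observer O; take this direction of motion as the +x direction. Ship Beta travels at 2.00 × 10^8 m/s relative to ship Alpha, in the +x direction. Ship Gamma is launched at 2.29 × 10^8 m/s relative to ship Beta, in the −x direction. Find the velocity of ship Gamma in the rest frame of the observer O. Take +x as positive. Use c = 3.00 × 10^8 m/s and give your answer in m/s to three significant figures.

+8.33 × 10^7 m/s

Apply u = (u' + v)/(1 + u'v/c²) successively, working outward toward the observer O.
(Dividing each given speed by c = 3.00 × 10^8 m/s to work in units of c.)
Start: velocity of ship Alpha relative to the observer O = 0.4500c.
Compose with ship Beta (u' = 0.667 in ship Alpha frame): u_1 = (0.667 + 0.450) / (1 + 0.667·0.450) = 1.1167/1.3000 = 0.8590.
Compose with ship Gamma (u' = -0.763 in ship Beta frame): u_2 = (-0.763 + 0.859) / (1 + (-0.763)·0.859) = 0.0956/0.3443 = 0.2778.
So u = 0.2778 × 3.00 × 10^8 m/s.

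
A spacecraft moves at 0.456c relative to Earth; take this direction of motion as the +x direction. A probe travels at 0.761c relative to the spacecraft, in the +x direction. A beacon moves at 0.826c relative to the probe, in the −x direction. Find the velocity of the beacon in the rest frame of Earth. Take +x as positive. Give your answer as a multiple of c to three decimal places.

+0.305c

Apply u = (u' + v)/(1 + u'v/c²) successively, working outward toward Earth.
Start: velocity of the spacecraft relative to Earth = 0.4560c.
Compose with the probe (u' = 0.761 in the spacecraft frame): u_1 = (0.761 + 0.456) / (1 + 0.761·0.456) = 1.2170/1.3470 = 0.9035.
Compose with the beacon (u' = -0.826 in the probe frame): u_2 = (-0.826 + 0.903) / (1 + (-0.826)·0.903) = 0.0775/0.2537 = 0.3054.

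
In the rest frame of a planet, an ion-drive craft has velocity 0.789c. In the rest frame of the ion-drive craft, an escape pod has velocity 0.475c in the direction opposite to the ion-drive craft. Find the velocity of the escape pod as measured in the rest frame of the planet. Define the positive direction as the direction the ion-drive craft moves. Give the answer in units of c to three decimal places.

With v = 0.789 and u' = -0.475 (in units of c),
u = (u' + v)/(1 + u'v/c²):
u = (-0.475 + 0.789) / (1 + (-0.475)·0.789) = 0.3140/0.6252 = 0.5022
(Galilean addition would give +0.314c.)

+0.502c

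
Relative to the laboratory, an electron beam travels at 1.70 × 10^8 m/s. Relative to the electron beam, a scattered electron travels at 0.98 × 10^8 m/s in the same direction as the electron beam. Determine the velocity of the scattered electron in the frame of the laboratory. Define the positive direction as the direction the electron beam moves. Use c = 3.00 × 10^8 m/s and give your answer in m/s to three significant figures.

2.26 × 10^8 m/s

In units of c (dividing by 3.00 × 10^8 m/s): v = 0.567, u' = 0.327.
u = (u' + v)/(1 + u'v/c²):
u = (0.327 + 0.567) / (1 + 0.327·0.567) = 0.8933/1.1851 = 0.7538
Converting back: u = 0.7538 × 3.00 × 10^8 m/s.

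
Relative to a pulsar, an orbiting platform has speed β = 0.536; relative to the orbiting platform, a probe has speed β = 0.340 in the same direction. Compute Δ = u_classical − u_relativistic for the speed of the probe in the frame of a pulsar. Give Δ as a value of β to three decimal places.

Δ = 0.135

Galilean: u_cl = 0.340 + 0.536 = 0.8760.
Relativistic: u_rel = (0.340 + 0.536) / (1 + 0.340·0.536) = 0.8760/1.1822 = 0.7410.
Δ = 0.8760 − 0.7410 = 0.1350.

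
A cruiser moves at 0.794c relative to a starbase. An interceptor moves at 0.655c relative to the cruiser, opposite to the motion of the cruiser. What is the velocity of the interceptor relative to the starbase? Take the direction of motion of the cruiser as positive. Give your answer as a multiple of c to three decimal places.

+0.290c

With v = 0.794 and u' = -0.655 (in units of c),
u = (u' + v)/(1 + u'v/c²):
u = (-0.655 + 0.794) / (1 + (-0.655)·0.794) = 0.1390/0.4799 = 0.2896
(Galilean addition would give +0.139c.)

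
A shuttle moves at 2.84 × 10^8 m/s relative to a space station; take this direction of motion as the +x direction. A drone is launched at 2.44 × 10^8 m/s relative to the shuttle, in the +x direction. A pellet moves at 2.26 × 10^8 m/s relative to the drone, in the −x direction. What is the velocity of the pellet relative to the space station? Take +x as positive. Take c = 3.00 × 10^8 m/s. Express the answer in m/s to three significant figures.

Apply u = (u' + v)/(1 + u'v/c²) successively, working outward toward the space station.
(Dividing each given speed by c = 3.00 × 10^8 m/s to work in units of c.)
Start: velocity of the shuttle relative to the space station = 0.9467c.
Compose with the drone (u' = 0.813 in the shuttle frame): u_1 = (0.813 + 0.947) / (1 + 0.813·0.947) = 1.7600/1.7700 = 0.9944.
Compose with the pellet (u' = -0.753 in the drone frame): u_2 = (-0.753 + 0.994) / (1 + (-0.753)·0.994) = 0.2410/0.2509 = 0.9607.
So u = 0.9607 × 3.00 × 10^8 m/s.

+2.88 × 10^8 m/s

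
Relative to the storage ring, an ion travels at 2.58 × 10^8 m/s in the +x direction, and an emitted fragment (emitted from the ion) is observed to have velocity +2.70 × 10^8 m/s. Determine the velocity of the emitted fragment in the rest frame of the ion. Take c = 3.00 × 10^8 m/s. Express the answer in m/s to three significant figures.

+5.31 × 10^7 m/s

v = 0.860c, u = 0.900c.
Invert the composition law: u' = (u − v)/(1 − uv/c²).
u' = (0.900 − 0.860) / (1 − (0.900)(0.860)) = 0.0400/0.2260 = 0.1770.
u' = 0.1770 × 3.00 × 10^8 m/s.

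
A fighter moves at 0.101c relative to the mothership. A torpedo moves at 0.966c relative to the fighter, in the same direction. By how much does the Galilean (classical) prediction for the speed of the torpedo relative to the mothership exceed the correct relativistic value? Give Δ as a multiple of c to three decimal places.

Δ = 0.095c

Galilean: u_cl = 0.966 + 0.101 = 1.0670.
Relativistic: u_rel = (0.966 + 0.101) / (1 + 0.966·0.101) = 1.0670/1.0976 = 0.9722.
Δ = 1.0670 − 0.9722 = 0.0948.
(The classical prediction exceeds c; the relativistic result does not.)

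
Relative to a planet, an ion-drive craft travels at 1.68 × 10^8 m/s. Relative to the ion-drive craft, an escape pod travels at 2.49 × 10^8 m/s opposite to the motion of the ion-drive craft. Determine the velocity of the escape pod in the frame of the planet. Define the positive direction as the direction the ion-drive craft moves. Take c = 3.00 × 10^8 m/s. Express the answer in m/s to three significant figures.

In units of c (dividing by 3.00 × 10^8 m/s): v = 0.560, u' = -0.830.
u = (u' + v)/(1 + u'v/c²):
u = (-0.830 + 0.560) / (1 + (-0.830)·0.560) = -0.2700/0.5352 = -0.5045
Converting back: u = -0.5045 × 3.00 × 10^8 m/s.

-1.51 × 10^8 m/s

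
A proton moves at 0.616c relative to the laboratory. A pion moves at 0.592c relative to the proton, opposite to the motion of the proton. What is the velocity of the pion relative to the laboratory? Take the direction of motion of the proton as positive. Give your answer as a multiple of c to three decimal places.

With v = 0.616 and u' = -0.592 (in units of c),
u = (u' + v)/(1 + u'v/c²):
u = (-0.592 + 0.616) / (1 + (-0.592)·0.616) = 0.0240/0.6353 = 0.0378

+0.038c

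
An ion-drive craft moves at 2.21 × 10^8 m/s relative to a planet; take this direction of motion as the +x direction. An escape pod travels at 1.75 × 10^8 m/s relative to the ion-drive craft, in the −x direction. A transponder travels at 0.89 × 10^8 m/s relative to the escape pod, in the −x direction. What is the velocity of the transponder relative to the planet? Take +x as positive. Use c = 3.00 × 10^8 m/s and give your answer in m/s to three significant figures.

Apply u = (u' + v)/(1 + u'v/c²) successively, working outward toward the planet.
(Dividing each given speed by c = 3.00 × 10^8 m/s to work in units of c.)
Start: velocity of the ion-drive craft relative to the planet = 0.7367c.
Compose with the escape pod (u' = -0.583 in the ion-drive craft frame): u_1 = (-0.583 + 0.737) / (1 + (-0.583)·0.737) = 0.1533/0.5703 = 0.2689.
Compose with the transponder (u' = -0.297 in the escape pod frame): u_2 = (-0.297 + 0.269) / (1 + (-0.297)·0.269) = -0.0278/0.9202 = -0.0302.
So u = -0.0302 × 3.00 × 10^8 m/s.

-9.06 × 10^6 m/s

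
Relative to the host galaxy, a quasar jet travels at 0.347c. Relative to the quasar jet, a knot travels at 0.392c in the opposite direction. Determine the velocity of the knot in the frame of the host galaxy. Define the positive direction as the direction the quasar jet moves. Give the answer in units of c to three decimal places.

-0.052c

With v = 0.347 and u' = -0.392 (in units of c),
u = (u' + v)/(1 + u'v/c²):
u = (-0.392 + 0.347) / (1 + (-0.392)·0.347) = -0.0450/0.8640 = -0.0521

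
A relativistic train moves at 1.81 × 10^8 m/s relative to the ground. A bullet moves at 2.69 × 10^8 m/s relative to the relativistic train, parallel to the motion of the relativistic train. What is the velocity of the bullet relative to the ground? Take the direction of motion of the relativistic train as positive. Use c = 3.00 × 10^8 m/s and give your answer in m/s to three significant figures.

In units of c (dividing by 3.00 × 10^8 m/s): v = 0.603, u' = 0.897.
u = (u' + v)/(1 + u'v/c²):
u = (0.897 + 0.603) / (1 + 0.897·0.603) = 1.5000/1.5410 = 0.9734
(Galilean addition would give +1.500c, exceeding c.)
Converting back: u = 0.9734 × 3.00 × 10^8 m/s.

2.92 × 10^8 m/s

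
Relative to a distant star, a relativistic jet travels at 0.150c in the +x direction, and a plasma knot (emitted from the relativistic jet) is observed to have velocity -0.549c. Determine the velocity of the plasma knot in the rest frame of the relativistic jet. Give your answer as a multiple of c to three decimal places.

Invert the composition law: u' = (u − v)/(1 − uv/c²).
u' = (-0.549 − 0.150) / (1 − (-0.549)(0.150)) = -0.6990/1.0823 = -0.6458.

-0.646c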